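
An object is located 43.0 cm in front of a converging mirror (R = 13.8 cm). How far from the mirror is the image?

8.22 cm

f = R/2 = 13.8/2 = 6.900 cm.
Mirror equation: 1/v = 1/f − 1/u = 1/(6.900) − 1/(43.0) = 0.1449 − 0.02326 = 0.1217, so v = 8.22 cm.
The image is real, inverted and reduced, in front of the mirror.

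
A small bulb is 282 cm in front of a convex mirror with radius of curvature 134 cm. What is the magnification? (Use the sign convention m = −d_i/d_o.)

f = R/2 = 134/2 = 67.00 cm; for a convex mirror, f = -67.00 cm.
1/d_i = 1/f − 1/d_o = 1/(-67.00) − 1/(282) = -0.01847, so d_i = -54.14 cm.
m = −d_i/d_o = −(-54.14)/(282) = +0.192.
The image is virtual, upright and reduced, behind the mirror.

m = +0.192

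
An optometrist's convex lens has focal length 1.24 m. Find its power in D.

P = +0.806 D

P = 1/f = 1/(1.24 m) = +0.806 D.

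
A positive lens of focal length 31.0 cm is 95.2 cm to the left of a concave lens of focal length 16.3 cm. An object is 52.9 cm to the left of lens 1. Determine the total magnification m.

Lens 1: 1/d_i1 = 1/(31.0) − 1/(52.9) = 0.01335, so d_i1 = 74.88 cm; m₁ = −d_i1/d_o1 = -1.416.
d_o2 = 95.2 − (74.88) = 20.32 cm.
f₂ = −16.3 cm (diverging).
Lens 2: 1/d_i2 = 1/(-16.3) − 1/(20.32) = -0.1106, so d_i2 = -9.045 cm; m₂ = −d_i2/d_o2 = +0.4451.
m = m₁·m₂ = (-1.416)(+0.4451) = -0.630.

m = -0.630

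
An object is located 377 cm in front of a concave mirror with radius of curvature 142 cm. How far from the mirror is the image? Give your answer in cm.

87.5 cm

f = R/2 = 142/2 = 71.00 cm.
Mirror equation: 1/v = 1/f − 1/u = 1/(71.00) − 1/(377) = 0.01408 − 0.002653 = 0.01143, so v = 87.5 cm.
The image is real, inverted and reduced, in front of the mirror.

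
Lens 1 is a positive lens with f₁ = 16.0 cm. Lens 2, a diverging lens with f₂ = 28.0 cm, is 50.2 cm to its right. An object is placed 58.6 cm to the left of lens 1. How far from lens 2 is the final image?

Lens 1: 1/d_i1 = 1/f₁ − 1/d_o1 = 1/(16.0) − 1/(58.6) = 0.04544, so d_i1 = 22.01 cm.
The intermediate image is 22.01 cm to the right of lens 1, which is 50.2 − (22.01) = 28.19 cm to the left of lens 2, so d_o2 = +28.19 cm.
Lens 2 is diverging, so f₂ = −28.0 cm.
Lens 2: 1/d_i2 = 1/f₂ − 1/d_o2 = 1/(-28.0) − 1/(28.19) = -0.07119, so d_i2 = -14.0 cm.
The final image is virtual, 14.0 cm to the left of lens 2 (overall magnification ≈ -0.19).

14.0 cm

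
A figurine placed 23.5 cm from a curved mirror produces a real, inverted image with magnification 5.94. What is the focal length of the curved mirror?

m = −d_i/d_o ⇒ d_i = −m·d_o = −(-5.94)·(23.5) = 139.6 cm.
1/f = 1/d_o + 1/d_i = 1/(23.5) + 1/(139.6) = 0.04972, so f = 20.1 cm.
Since f is positive, the curved mirror is concave.

f = 20.1 cm (concave)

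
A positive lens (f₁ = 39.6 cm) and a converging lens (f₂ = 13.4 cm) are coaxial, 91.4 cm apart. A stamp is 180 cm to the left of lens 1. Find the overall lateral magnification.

m = +0.139

Lens 1: 1/d_i1 = 1/(39.6) − 1/(180) = 0.01970, so d_i1 = 50.77 cm; m₁ = −d_i1/d_o1 = -0.2821.
d_o2 = 91.4 − (50.77) = 40.63 cm.
Lens 2: 1/d_i2 = 1/(13.4) − 1/(40.63) = 0.05001, so d_i2 = 19.99 cm; m₂ = −d_i2/d_o2 = -0.4921.
m = m₁·m₂ = (-0.2821)(-0.4921) = +0.139.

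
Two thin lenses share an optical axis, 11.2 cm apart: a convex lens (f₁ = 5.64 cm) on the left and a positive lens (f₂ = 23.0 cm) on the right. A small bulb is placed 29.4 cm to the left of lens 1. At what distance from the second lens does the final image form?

Lens 1: 1/d_i1 = 1/f₁ − 1/d_o1 = 1/(5.64) − 1/(29.4) = 0.1433, so d_i1 = 6.979 cm.
The intermediate image is 6.979 cm to the right of lens 1, which is 11.2 − (6.979) = 4.221 cm to the left of lens 2, so d_o2 = +4.221 cm.
Lens 2: 1/d_i2 = 1/f₂ − 1/d_o2 = 1/(23.0) − 1/(4.221) = -0.1934, so d_i2 = -5.17 cm.
The final image is virtual, 5.17 cm to the left of lens 2 (overall magnification ≈ -0.29).

5.17 cm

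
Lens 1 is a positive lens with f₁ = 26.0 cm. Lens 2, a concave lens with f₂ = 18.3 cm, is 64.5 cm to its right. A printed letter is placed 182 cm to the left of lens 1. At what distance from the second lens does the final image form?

11.9 cm

Lens 1: 1/d_i1 = 1/f₁ − 1/d_o1 = 1/(26.0) − 1/(182) = 0.03297, so d_i1 = 30.33 cm.
The intermediate image is 30.33 cm to the right of lens 1, which is 64.5 − (30.33) = 34.17 cm to the left of lens 2, so d_o2 = +34.17 cm.
Lens 2 is diverging, so f₂ = −18.3 cm.
Lens 2: 1/d_i2 = 1/f₂ − 1/d_o2 = 1/(-18.3) − 1/(34.17) = -0.08391, so d_i2 = -11.9 cm.
The final image is virtual, 11.9 cm to the left of lens 2 (overall magnification ≈ -0.058).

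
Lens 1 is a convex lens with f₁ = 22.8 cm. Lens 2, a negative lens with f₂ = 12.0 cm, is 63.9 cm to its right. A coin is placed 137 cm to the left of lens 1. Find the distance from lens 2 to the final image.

9.03 cm

Lens 1: 1/d_i1 = 1/f₁ − 1/d_o1 = 1/(22.8) − 1/(137) = 0.03656, so d_i1 = 27.35 cm.
The intermediate image is 27.35 cm to the right of lens 1, which is 63.9 − (27.35) = 36.55 cm to the left of lens 2, so d_o2 = +36.55 cm.
Lens 2 is diverging, so f₂ = −12.0 cm.
Lens 2: 1/d_i2 = 1/f₂ − 1/d_o2 = 1/(-12.0) − 1/(36.55) = -0.1107, so d_i2 = -9.03 cm.
The final image is virtual, 9.03 cm to the left of lens 2 (overall magnification ≈ -0.049).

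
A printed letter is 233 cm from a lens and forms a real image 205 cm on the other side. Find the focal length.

f = 109 cm (converging)

Real image ⇒ d_i = +205 cm.
1/f = 1/d_o + 1/d_i = 1/(233) + 1/(205) = 0.009170, so f = 109 cm.
Since f is positive, the lens is converging.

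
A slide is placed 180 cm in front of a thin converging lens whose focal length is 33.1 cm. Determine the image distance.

40.6 cm

Lens equation: 1/q = 1/f − 1/p = 1/(33.10) − 1/(180) = 0.03021 − 0.005556 = 0.02466, so q = 40.6 cm.
The image is real, inverted and reduced, on the far side of the lens.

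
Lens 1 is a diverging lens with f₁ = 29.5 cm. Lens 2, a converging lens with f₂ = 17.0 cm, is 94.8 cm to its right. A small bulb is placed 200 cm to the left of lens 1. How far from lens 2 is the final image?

19.8 cm

Lens 1 is diverging, so f₁ = −29.5 cm.
Lens 1: 1/d_i1 = 1/f₁ − 1/d_o1 = 1/(-29.5) − 1/(200) = -0.03890, so d_i1 = -25.71 cm.
The intermediate image is 25.71 cm to the left of lens 1 (virtual), which is 94.8 − (-25.71) = 120.5 cm to the left of lens 2, so d_o2 = +120.5 cm.
Lens 2: 1/d_i2 = 1/f₂ − 1/d_o2 = 1/(17.0) − 1/(120.5) = 0.05052, so d_i2 = 19.8 cm.
The final image is real, 19.8 cm to the right of lens 2 (overall magnification ≈ -0.021).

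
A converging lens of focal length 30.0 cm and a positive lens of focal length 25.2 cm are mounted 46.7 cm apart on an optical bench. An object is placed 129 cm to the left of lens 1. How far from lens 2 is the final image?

10.9 cm

Lens 1: 1/d_i1 = 1/f₁ − 1/d_o1 = 1/(30.0) − 1/(129) = 0.02558, so d_i1 = 39.09 cm.
The intermediate image is 39.09 cm to the right of lens 1, which is 46.7 − (39.09) = 7.610 cm to the left of lens 2, so d_o2 = +7.610 cm.
Lens 2: 1/d_i2 = 1/f₂ − 1/d_o2 = 1/(25.2) − 1/(7.610) = -0.09172, so d_i2 = -10.9 cm.
The final image is virtual, 10.9 cm to the left of lens 2 (overall magnification ≈ -0.43).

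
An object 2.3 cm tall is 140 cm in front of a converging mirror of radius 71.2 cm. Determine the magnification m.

f = R/2 = 71.2/2 = 35.60 cm.
1/d_i = 1/f − 1/d_o = 1/(35.60) − 1/(140) = 0.02095, so d_i = 47.74 cm.
m = −d_i/d_o = −(47.74)/(140) = -0.341.
The image is real, inverted and reduced, in front of the mirror.

m = -0.341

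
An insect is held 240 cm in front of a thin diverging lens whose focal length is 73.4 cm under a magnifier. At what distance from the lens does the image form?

For a diverging lens, f = -73.4 cm.
Thin-lens equation: 1/d_i = 1/f − 1/d_o = 1/(-73.40) − 1/(240) = -0.01362 − 0.004167 = -0.01779, so d_i = -56.2 cm.
The image is virtual, upright and reduced, on the same side as the object.

56.2 cm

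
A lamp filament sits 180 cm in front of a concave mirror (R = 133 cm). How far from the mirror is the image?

f = R/2 = 133/2 = 66.50 cm.
Mirror equation: 1/q = 1/f − 1/p = 1/(66.50) − 1/(180) = 0.01504 − 0.005556 = 0.009482, so q = 105 cm.
The image is real, inverted and reduced, in front of the mirror.

105 cm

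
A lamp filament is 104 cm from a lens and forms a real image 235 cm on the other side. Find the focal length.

f = 72.1 cm (converging)

Real image ⇒ d_i = +235 cm.
1/f = 1/d_o + 1/d_i = 1/(104) + 1/(235) = 0.01387, so f = 72.1 cm.
Since f is positive, the lens is converging.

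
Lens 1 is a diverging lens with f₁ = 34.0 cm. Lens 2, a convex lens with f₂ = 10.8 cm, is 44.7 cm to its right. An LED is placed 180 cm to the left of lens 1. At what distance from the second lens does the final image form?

Lens 1 is diverging, so f₁ = −34.0 cm.
Lens 1: 1/d_i1 = 1/f₁ − 1/d_o1 = 1/(-34.0) − 1/(180) = -0.03497, so d_i1 = -28.60 cm.
The intermediate image is 28.60 cm to the left of lens 1 (virtual), which is 44.7 − (-28.60) = 73.30 cm to the left of lens 2, so d_o2 = +73.30 cm.
Lens 2: 1/d_i2 = 1/f₂ − 1/d_o2 = 1/(10.8) − 1/(73.30) = 0.07895, so d_i2 = 12.7 cm.
The final image is real, 12.7 cm to the right of lens 2 (overall magnification ≈ -0.027).

12.7 cm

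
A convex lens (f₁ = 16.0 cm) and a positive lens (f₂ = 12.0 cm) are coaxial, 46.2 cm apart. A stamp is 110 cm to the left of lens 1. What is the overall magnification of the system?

Lens 1: 1/d_i1 = 1/(16.0) − 1/(110) = 0.05341, so d_i1 = 18.72 cm; m₁ = −d_i1/d_o1 = -0.1702.
d_o2 = 46.2 − (18.72) = 27.48 cm.
Lens 2: 1/d_i2 = 1/(12.0) − 1/(27.48) = 0.04694, so d_i2 = 21.30 cm; m₂ = −d_i2/d_o2 = -0.7752.
m = m₁·m₂ = (-0.1702)(-0.7752) = +0.132.

m = +0.132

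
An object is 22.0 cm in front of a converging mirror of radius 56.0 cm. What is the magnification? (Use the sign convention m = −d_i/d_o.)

f = R/2 = 56.0/2 = 28.00 cm.
1/d_i = 1/f − 1/d_o = 1/(28.00) − 1/(22.0) = -0.009740, so d_i = -102.7 cm.
m = −d_i/d_o = −(-102.7)/(22.0) = +4.67.
The image is virtual, upright and enlarged, behind the mirror.

m = +4.67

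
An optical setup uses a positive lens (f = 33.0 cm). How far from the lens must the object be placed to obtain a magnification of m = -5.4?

m = −d_i/d_o ⇒ d_i = −m·d_o.
1/f = 1/d_o + 1/d_i = 1/d_o − 1/(m·d_o) = (1 − 1/m)/d_o, so d_o = f(1 − 1/m) = (33.00)(1 − 1/(-5.4)) = 39.1 cm.

39.1 cm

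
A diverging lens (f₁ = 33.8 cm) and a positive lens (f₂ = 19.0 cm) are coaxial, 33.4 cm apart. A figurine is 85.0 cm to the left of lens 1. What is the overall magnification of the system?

f₁ = −33.8 cm (diverging).
Lens 1: 1/d_i1 = 1/(-33.8) − 1/(85.0) = -0.04135, so d_i1 = -24.18 cm; m₁ = −d_i1/d_o1 = +0.2845.
d_o2 = 33.4 − (-24.18) = 57.58 cm.
Lens 2: 1/d_i2 = 1/(19.0) − 1/(57.58) = 0.03526, so d_i2 = 28.36 cm; m₂ = −d_i2/d_o2 = -0.4925.
m = m₁·m₂ = (+0.2845)(-0.4925) = -0.140.

m = -0.140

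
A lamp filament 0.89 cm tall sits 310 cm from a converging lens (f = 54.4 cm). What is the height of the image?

0.189 cm

1/d_i = 1/f − 1/d_o = 1/(54.40) − 1/(310) = 0.01516, so d_i = 65.98 cm.
m = −d_i/d_o = -0.2128.
|h_i| = |m|·h_o = 0.2128 × 0.89 = 0.189 cm. The image is real, inverted and reduced, on the far side of the lens.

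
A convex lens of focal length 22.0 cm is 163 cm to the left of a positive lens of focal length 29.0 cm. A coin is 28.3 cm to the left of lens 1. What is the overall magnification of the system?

Lens 1: 1/d_i1 = 1/(22.0) − 1/(28.3) = 0.01012, so d_i1 = 98.83 cm; m₁ = −d_i1/d_o1 = -3.492.
d_o2 = 163 − (98.83) = 64.17 cm.
Lens 2: 1/d_i2 = 1/(29.0) − 1/(64.17) = 0.01890, so d_i2 = 52.91 cm; m₂ = −d_i2/d_o2 = -0.8246.
m = m₁·m₂ = (-3.492)(-0.8246) = +2.88.

m = +2.88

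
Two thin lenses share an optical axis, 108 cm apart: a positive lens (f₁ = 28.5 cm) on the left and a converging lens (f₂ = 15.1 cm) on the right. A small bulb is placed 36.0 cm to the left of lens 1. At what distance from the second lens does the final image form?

9.91 cm

Lens 1: 1/d_i1 = 1/f₁ − 1/d_o1 = 1/(28.5) − 1/(36.0) = 0.007310, so d_i1 = 136.8 cm.
The intermediate image is 136.8 cm to the right of lens 1, which lies 28.80 cm to the right of lens 2 — a virtual object — so d_o2 = −28.80 cm.
Lens 2: 1/d_i2 = 1/f₂ − 1/d_o2 = 1/(15.1) − 1/(-28.80) = 0.1009, so d_i2 = 9.91 cm.
The final image is real, 9.91 cm to the right of lens 2 (overall magnification ≈ -1.3).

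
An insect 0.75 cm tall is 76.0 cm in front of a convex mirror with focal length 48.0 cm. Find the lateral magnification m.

For a convex mirror, f = -48.0 cm.
1/d_i = 1/f − 1/d_o = 1/(-48.00) − 1/(76.0) = -0.03399, so d_i = -29.42 cm.
m = −d_i/d_o = −(-29.42)/(76.0) = +0.387.
The image is virtual, upright and reduced, behind the mirror.

m = +0.387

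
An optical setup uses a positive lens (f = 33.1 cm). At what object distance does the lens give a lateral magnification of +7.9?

28.9 cm

m = −d_i/d_o ⇒ d_i = −m·d_o.
1/f = 1/d_o + 1/d_i = 1/d_o − 1/(m·d_o) = (1 − 1/m)/d_o, so d_o = f(1 − 1/m) = (33.10)(1 − 1/(+7.9)) = 28.9 cm.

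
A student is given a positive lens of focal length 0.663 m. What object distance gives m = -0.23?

m = −d_i/d_o ⇒ d_i = −m·d_o.
1/f = 1/d_o + 1/d_i = 1/d_o − 1/(m·d_o) = (1 − 1/m)/d_o, so d_o = f(1 − 1/m) = (0.6630)(1 − 1/(-0.23)) = 3.55 m.

3.55 m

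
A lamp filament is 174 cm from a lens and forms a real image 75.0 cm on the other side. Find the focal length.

f = 52.4 cm (converging)

Real image ⇒ d_i = +75.0 cm.
1/f = 1/d_o + 1/d_i = 1/(174) + 1/(75.0) = 0.01908, so f = 52.4 cm.
Since f is positive, the lens is converging.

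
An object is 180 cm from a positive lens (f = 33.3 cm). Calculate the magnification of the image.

m = -0.227

1/d_i = 1/f − 1/d_o = 1/(33.30) − 1/(180) = 0.02447, so d_i = 40.86 cm.
m = −d_i/d_o = −(40.86)/(180) = -0.227.
The image is real, inverted and reduced, on the far side of the lens.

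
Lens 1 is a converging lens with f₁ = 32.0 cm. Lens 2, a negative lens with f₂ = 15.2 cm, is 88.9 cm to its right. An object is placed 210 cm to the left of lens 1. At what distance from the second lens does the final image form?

11.7 cm

Lens 1: 1/d_i1 = 1/f₁ − 1/d_o1 = 1/(32.0) − 1/(210) = 0.02649, so d_i1 = 37.75 cm.
The intermediate image is 37.75 cm to the right of lens 1, which is 88.9 − (37.75) = 51.15 cm to the left of lens 2, so d_o2 = +51.15 cm.
Lens 2 is diverging, so f₂ = −15.2 cm.
Lens 2: 1/d_i2 = 1/f₂ − 1/d_o2 = 1/(-15.2) − 1/(51.15) = -0.08534, so d_i2 = -11.7 cm.
The final image is virtual, 11.7 cm to the left of lens 2 (overall magnification ≈ -0.041).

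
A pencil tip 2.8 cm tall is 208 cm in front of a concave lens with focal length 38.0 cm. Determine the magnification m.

For a concave lens, f = -38.0 cm.
1/d_i = 1/f − 1/d_o = 1/(-38.00) − 1/(208) = -0.03112, so d_i = -32.13 cm.
m = −d_i/d_o = −(-32.13)/(208) = +0.154.
The image is virtual, upright and reduced, on the same side as the object.

m = +0.154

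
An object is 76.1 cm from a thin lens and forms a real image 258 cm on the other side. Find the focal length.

Real image ⇒ d_i = +258 cm.
1/f = 1/d_o + 1/d_i = 1/(76.1) + 1/(258) = 0.01702, so f = 58.8 cm.
Since f is positive, the thin lens is converging.

f = 58.8 cm (converging)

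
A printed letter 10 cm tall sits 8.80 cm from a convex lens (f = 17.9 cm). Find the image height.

1/d_i = 1/f − 1/d_o = 1/(17.90) − 1/(8.80) = -0.05777, so d_i = -17.31 cm.
m = −d_i/d_o = +1.967.
|h_i| = |m|·h_o = 1.967 × 10 = 19.7 cm. The image is virtual, upright and enlarged, on the same side as the object.

19.7 cm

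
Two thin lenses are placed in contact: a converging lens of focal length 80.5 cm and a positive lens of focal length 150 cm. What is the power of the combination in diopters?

P = +1.91 D

P₁ = 1/f₁ = 1/(0.805 m) = +1.242 D; P₂ = 1/f₂ = 1/(1.50 m) = +0.6667 D.
For thin lenses in contact, P = P₁ + P₂ = (+1.242) + (+0.6667) = +1.91 D.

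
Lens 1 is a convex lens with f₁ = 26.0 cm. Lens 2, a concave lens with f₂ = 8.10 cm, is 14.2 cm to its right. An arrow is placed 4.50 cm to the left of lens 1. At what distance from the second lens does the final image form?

Lens 1: 1/d_i1 = 1/f₁ − 1/d_o1 = 1/(26.0) − 1/(4.50) = -0.1838, so d_i1 = -5.442 cm.
The intermediate image is 5.442 cm to the left of lens 1 (virtual), which is 14.2 − (-5.442) = 19.64 cm to the left of lens 2, so d_o2 = +19.64 cm.
Lens 2 is diverging, so f₂ = −8.10 cm.
Lens 2: 1/d_i2 = 1/f₂ − 1/d_o2 = 1/(-8.10) − 1/(19.64) = -0.1744, so d_i2 = -5.73 cm.
The final image is virtual, 5.73 cm to the left of lens 2 (overall magnification ≈ 0.35).

5.73 cm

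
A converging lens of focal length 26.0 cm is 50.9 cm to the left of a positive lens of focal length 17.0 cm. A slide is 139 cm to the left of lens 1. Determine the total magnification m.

Lens 1: 1/d_i1 = 1/(26.0) − 1/(139) = 0.03127, so d_i1 = 31.98 cm; m₁ = −d_i1/d_o1 = -0.2301.
d_o2 = 50.9 − (31.98) = 18.92 cm.
Lens 2: 1/d_i2 = 1/(17.0) − 1/(18.92) = 0.005969, so d_i2 = 167.5 cm; m₂ = −d_i2/d_o2 = -8.854.
m = m₁·m₂ = (-0.2301)(-8.854) = +2.04.

m = +2.04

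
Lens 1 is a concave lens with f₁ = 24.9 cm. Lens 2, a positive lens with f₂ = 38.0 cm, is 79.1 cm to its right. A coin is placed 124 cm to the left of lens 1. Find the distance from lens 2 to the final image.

61.4 cm

Lens 1 is diverging, so f₁ = −24.9 cm.
Lens 1: 1/d_i1 = 1/f₁ − 1/d_o1 = 1/(-24.9) − 1/(124) = -0.04823, so d_i1 = -20.74 cm.
The intermediate image is 20.74 cm to the left of lens 1 (virtual), which is 79.1 − (-20.74) = 99.84 cm to the left of lens 2, so d_o2 = +99.84 cm.
Lens 2: 1/d_i2 = 1/f₂ − 1/d_o2 = 1/(38.0) − 1/(99.84) = 0.01630, so d_i2 = 61.4 cm.
The final image is real, 61.4 cm to the right of lens 2 (overall magnification ≈ -0.10).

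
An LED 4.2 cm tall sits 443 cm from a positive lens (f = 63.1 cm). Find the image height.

1/d_i = 1/f − 1/d_o = 1/(63.10) − 1/(443) = 0.01359, so d_i = 73.58 cm.
m = −d_i/d_o = -0.1661.
|h_i| = |m|·h_o = 0.1661 × 4.2 = 0.698 cm. The image is real, inverted and reduced, on the far side of the lens.

0.698 cm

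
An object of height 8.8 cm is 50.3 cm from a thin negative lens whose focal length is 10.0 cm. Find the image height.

For a negative lens, f = -10.0 cm.
1/d_i = 1/f − 1/d_o = 1/(-10.00) − 1/(50.3) = -0.1199, so d_i = -8.342 cm.
m = −d_i/d_o = +0.1658.
|h_i| = |m|·h_o = 0.1658 × 8.8 = 1.46 cm. The image is virtual, upright and reduced, on the same side as the object.

1.46 cm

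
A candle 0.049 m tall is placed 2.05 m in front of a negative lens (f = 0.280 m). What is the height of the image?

For a negative lens, f = -0.280 m.
1/d_i = 1/f − 1/d_o = 1/(-0.2800) − 1/(2.05) = -4.059, so d_i = -0.2464 m.
m = −d_i/d_o = +0.1202.
|h_i| = |m|·h_o = 0.1202 × 0.049 = 0.00589 m. The image is virtual, upright and reduced, on the same side as the object.

0.00589 m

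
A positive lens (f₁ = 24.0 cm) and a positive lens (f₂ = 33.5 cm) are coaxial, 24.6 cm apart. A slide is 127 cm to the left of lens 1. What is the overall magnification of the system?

Lens 1: 1/d_i1 = 1/(24.0) − 1/(127) = 0.03379, so d_i1 = 29.59 cm; m₁ = −d_i1/d_o1 = -0.2330.
d_o2 = 24.6 − (29.59) = -4.990 cm (virtual object).
Lens 2: 1/d_i2 = 1/(33.5) − 1/(-4.990) = 0.2303, so d_i2 = 4.343 cm; m₂ = −d_i2/d_o2 = +0.8704.
m = m₁·m₂ = (-0.2330)(+0.8704) = -0.203.

m = -0.203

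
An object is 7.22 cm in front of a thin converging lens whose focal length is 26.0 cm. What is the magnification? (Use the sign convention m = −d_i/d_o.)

1/d_i = 1/f − 1/d_o = 1/(26.00) − 1/(7.22) = -0.1000, so d_i = -9.996 cm.
m = −d_i/d_o = −(-9.996)/(7.22) = +1.38.
The image is virtual, upright and enlarged, on the same side as the object.

m = +1.38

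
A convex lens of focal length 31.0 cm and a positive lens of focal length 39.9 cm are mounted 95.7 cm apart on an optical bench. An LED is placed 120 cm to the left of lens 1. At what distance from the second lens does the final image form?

154 cm

Lens 1: 1/d_i1 = 1/f₁ − 1/d_o1 = 1/(31.0) − 1/(120) = 0.02392, so d_i1 = 41.80 cm.
The intermediate image is 41.80 cm to the right of lens 1, which is 95.7 − (41.80) = 53.90 cm to the left of lens 2, so d_o2 = +53.90 cm.
Lens 2: 1/d_i2 = 1/f₂ − 1/d_o2 = 1/(39.9) − 1/(53.90) = 0.006510, so d_i2 = 154 cm.
The final image is real, 154 cm to the right of lens 2 (overall magnification ≈ 0.99).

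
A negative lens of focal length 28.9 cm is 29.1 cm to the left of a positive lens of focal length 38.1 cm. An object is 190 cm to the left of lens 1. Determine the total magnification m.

f₁ = −28.9 cm (diverging).
Lens 1: 1/d_i1 = 1/(-28.9) − 1/(190) = -0.03987, so d_i1 = -25.08 cm; m₁ = −d_i1/d_o1 = +0.1320.
d_o2 = 29.1 − (-25.08) = 54.18 cm.
Lens 2: 1/d_i2 = 1/(38.1) − 1/(54.18) = 0.007790, so d_i2 = 128.4 cm; m₂ = −d_i2/d_o2 = -2.369.
m = m₁·m₂ = (+0.1320)(-2.369) = -0.313.

m = -0.313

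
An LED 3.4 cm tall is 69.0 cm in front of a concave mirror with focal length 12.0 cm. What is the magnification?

1/d_i = 1/f − 1/d_o = 1/(12.00) − 1/(69.0) = 0.06884, so d_i = 14.53 cm.
m = −d_i/d_o = −(14.53)/(69.0) = -0.211.
The image is real, inverted and reduced, in front of the mirror.

m = -0.211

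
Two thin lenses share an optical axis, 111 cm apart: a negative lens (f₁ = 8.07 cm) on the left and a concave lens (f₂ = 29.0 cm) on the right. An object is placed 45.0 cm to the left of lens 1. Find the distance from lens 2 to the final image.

23.3 cm

Lens 1 is diverging, so f₁ = −8.07 cm.
Lens 1: 1/d_i1 = 1/f₁ − 1/d_o1 = 1/(-8.07) − 1/(45.0) = -0.1461, so d_i1 = -6.843 cm.
The intermediate image is 6.843 cm to the left of lens 1 (virtual), which is 111 − (-6.843) = 117.8 cm to the left of lens 2, so d_o2 = +117.8 cm.
Lens 2 is diverging, so f₂ = −29.0 cm.
Lens 2: 1/d_i2 = 1/f₂ − 1/d_o2 = 1/(-29.0) − 1/(117.8) = -0.04297, so d_i2 = -23.3 cm.
The final image is virtual, 23.3 cm to the left of lens 2 (overall magnification ≈ 0.030).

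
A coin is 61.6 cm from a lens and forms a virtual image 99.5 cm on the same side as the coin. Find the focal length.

Virtual image ⇒ d_i = −99.5 cm.
1/f = 1/d_o + 1/d_i = 1/(61.6) + 1/(-99.5) = 0.006184, so f = 162 cm.
Since f is positive, the lens is converging.

f = 162 cm (converging)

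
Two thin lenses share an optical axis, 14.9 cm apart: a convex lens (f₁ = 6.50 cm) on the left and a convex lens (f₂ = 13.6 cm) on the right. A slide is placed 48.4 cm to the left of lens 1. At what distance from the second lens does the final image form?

16.2 cm

Lens 1: 1/d_i1 = 1/f₁ − 1/d_o1 = 1/(6.50) − 1/(48.4) = 0.1332, so d_i1 = 7.508 cm.
The intermediate image is 7.508 cm to the right of lens 1, which is 14.9 − (7.508) = 7.392 cm to the left of lens 2, so d_o2 = +7.392 cm.
Lens 2: 1/d_i2 = 1/f₂ − 1/d_o2 = 1/(13.6) − 1/(7.392) = -0.06175, so d_i2 = -16.2 cm.
The final image is virtual, 16.2 cm to the left of lens 2 (overall magnification ≈ -0.34).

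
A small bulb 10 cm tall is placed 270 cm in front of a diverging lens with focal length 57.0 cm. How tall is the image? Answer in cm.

1.74 cm

For a diverging lens, f = -57.0 cm.
1/d_i = 1/f − 1/d_o = 1/(-57.00) − 1/(270) = -0.02125, so d_i = -47.06 cm.
m = −d_i/d_o = +0.1743.
|h_i| = |m|·h_o = 0.1743 × 10 = 1.74 cm. The image is virtual, upright and reduced, on the same side as the object.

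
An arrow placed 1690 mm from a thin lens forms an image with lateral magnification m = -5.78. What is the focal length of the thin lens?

m = −d_i/d_o ⇒ d_i = −m·d_o = −(-5.78)·(1690) = 9768 mm.
1/f = 1/d_o + 1/d_i = 1/(1690) + 1/(9768) = 0.0006941, so f = 1440 mm.
Since f is positive, the thin lens is converging.

f = 1440 mm (converging)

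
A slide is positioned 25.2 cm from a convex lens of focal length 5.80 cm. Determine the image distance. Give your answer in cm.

Lens equation: 1/v = 1/f − 1/u = 1/(5.800) − 1/(25.2) = 0.1724 − 0.03968 = 0.1327, so v = 7.53 cm.
The image is real, inverted and reduced, on the far side of the lens.

7.53 cm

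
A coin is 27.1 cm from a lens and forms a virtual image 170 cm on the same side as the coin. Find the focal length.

f = 32.2 cm (converging)

Virtual image ⇒ d_i = −170 cm.
1/f = 1/d_o + 1/d_i = 1/(27.1) + 1/(-170) = 0.03102, so f = 32.2 cm.
Since f is positive, the lens is converging.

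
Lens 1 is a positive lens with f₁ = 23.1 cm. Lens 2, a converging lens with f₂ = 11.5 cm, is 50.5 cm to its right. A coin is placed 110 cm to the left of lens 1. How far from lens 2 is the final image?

25.1 cm

Lens 1: 1/d_i1 = 1/f₁ − 1/d_o1 = 1/(23.1) − 1/(110) = 0.03420, so d_i1 = 29.24 cm.
The intermediate image is 29.24 cm to the right of lens 1, which is 50.5 − (29.24) = 21.26 cm to the left of lens 2, so d_o2 = +21.26 cm.
Lens 2: 1/d_i2 = 1/f₂ − 1/d_o2 = 1/(11.5) − 1/(21.26) = 0.03992, so d_i2 = 25.1 cm.
The final image is real, 25.1 cm to the right of lens 2 (overall magnification ≈ 0.31).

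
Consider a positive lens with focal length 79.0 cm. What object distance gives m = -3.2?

m = −d_i/d_o ⇒ d_i = −m·d_o.
1/f = 1/d_o + 1/d_i = 1/d_o − 1/(m·d_o) = (1 − 1/m)/d_o, so d_o = f(1 − 1/m) = (79.00)(1 − 1/(-3.2)) = 104 cm.

104 cm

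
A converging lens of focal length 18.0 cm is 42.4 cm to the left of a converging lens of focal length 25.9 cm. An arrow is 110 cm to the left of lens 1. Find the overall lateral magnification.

m = -1.01

Lens 1: 1/d_i1 = 1/(18.0) − 1/(110) = 0.04646, so d_i1 = 21.52 cm; m₁ = −d_i1/d_o1 = -0.1956.
d_o2 = 42.4 − (21.52) = 20.88 cm.
Lens 2: 1/d_i2 = 1/(25.9) − 1/(20.88) = -0.009283, so d_i2 = -107.7 cm; m₂ = −d_i2/d_o2 = +5.159.
m = m₁·m₂ = (-0.1956)(+5.159) = -1.01.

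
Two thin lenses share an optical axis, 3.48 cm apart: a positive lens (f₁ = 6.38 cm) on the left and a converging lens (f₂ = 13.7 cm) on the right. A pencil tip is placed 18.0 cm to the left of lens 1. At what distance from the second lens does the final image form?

4.36 cm

Lens 1: 1/d_i1 = 1/f₁ − 1/d_o1 = 1/(6.38) − 1/(18.0) = 0.1012, so d_i1 = 9.883 cm.
The intermediate image is 9.883 cm to the right of lens 1, which lies 6.403 cm to the right of lens 2 — a virtual object — so d_o2 = −6.403 cm.
Lens 2: 1/d_i2 = 1/f₂ − 1/d_o2 = 1/(13.7) − 1/(-6.403) = 0.2292, so d_i2 = 4.36 cm.
The final image is real, 4.36 cm to the right of lens 2 (overall magnification ≈ -0.37).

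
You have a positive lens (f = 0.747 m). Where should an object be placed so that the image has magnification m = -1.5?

1.25 m

m = −d_i/d_o ⇒ d_i = −m·d_o.
1/f = 1/d_o + 1/d_i = 1/d_o − 1/(m·d_o) = (1 − 1/m)/d_o, so d_o = f(1 − 1/m) = (0.7470)(1 − 1/(-1.5)) = 1.25 m.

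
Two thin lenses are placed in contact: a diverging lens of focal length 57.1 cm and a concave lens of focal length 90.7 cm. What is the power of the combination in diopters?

P = -2.85 D

P₁ = 1/f₁ = 1/(-0.571 m) = -1.751 D; P₂ = 1/f₂ = 1/(-0.907 m) = -1.103 D.
For thin lenses in contact, P = P₁ + P₂ = (-1.751) + (-1.103) = -2.85 D.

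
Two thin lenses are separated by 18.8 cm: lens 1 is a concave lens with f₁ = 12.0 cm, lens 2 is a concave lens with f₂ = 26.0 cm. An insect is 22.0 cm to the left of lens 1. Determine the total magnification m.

m = +0.175

f₁ = −12.0 cm (diverging).
Lens 1: 1/d_i1 = 1/(-12.0) − 1/(22.0) = -0.1288, so d_i1 = -7.765 cm; m₁ = −d_i1/d_o1 = +0.3530.
d_o2 = 18.8 − (-7.765) = 26.57 cm.
f₂ = −26.0 cm (diverging).
Lens 2: 1/d_i2 = 1/(-26.0) − 1/(26.57) = -0.07610, so d_i2 = -13.14 cm; m₂ = −d_i2/d_o2 = +0.4946.
m = m₁·m₂ = (+0.3530)(+0.4946) = +0.175.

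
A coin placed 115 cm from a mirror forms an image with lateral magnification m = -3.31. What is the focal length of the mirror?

f = 88.3 cm (concave)

m = −d_i/d_o ⇒ d_i = −m·d_o = −(-3.31)·(115) = 380.7 cm.
1/f = 1/d_o + 1/d_i = 1/(115) + 1/(380.7) = 0.01132, so f = 88.3 cm.
Since f is positive, the mirror is concave.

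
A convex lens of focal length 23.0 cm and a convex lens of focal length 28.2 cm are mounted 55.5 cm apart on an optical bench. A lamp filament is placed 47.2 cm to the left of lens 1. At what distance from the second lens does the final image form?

Lens 1: 1/d_i1 = 1/f₁ − 1/d_o1 = 1/(23.0) − 1/(47.2) = 0.02229, so d_i1 = 44.86 cm.
The intermediate image is 44.86 cm to the right of lens 1, which is 55.5 − (44.86) = 10.64 cm to the left of lens 2, so d_o2 = +10.64 cm.
Lens 2: 1/d_i2 = 1/f₂ − 1/d_o2 = 1/(28.2) − 1/(10.64) = -0.05852, so d_i2 = -17.1 cm.
The final image is virtual, 17.1 cm to the left of lens 2 (overall magnification ≈ -1.5).

17.1 cm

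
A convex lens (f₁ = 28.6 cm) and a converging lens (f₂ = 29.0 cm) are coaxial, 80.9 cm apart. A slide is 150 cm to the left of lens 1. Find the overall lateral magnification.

Lens 1: 1/d_i1 = 1/(28.6) − 1/(150) = 0.02830, so d_i1 = 35.34 cm; m₁ = −d_i1/d_o1 = -0.2356.
d_o2 = 80.9 − (35.34) = 45.56 cm.
Lens 2: 1/d_i2 = 1/(29.0) − 1/(45.56) = 0.01253, so d_i2 = 79.79 cm; m₂ = −d_i2/d_o2 = -1.751.
m = m₁·m₂ = (-0.2356)(-1.751) = +0.413.

m = +0.413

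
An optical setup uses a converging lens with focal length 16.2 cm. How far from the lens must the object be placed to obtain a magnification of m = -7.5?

18.4 cm

m = −d_i/d_o ⇒ d_i = −m·d_o.
1/f = 1/d_o + 1/d_i = 1/d_o − 1/(m·d_o) = (1 − 1/m)/d_o, so d_o = f(1 − 1/m) = (16.20)(1 − 1/(-7.5)) = 18.4 cm.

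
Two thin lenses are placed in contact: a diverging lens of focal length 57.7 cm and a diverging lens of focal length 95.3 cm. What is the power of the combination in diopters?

P₁ = 1/f₁ = 1/(-0.577 m) = -1.733 D; P₂ = 1/f₂ = 1/(-0.953 m) = -1.049 D.
For thin lenses in contact, P = P₁ + P₂ = (-1.733) + (-1.049) = -2.78 D.

P = -2.78 D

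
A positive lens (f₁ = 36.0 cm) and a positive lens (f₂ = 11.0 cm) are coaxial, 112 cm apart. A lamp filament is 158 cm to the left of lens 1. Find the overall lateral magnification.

m = +0.0597

Lens 1: 1/d_i1 = 1/(36.0) − 1/(158) = 0.02145, so d_i1 = 46.62 cm; m₁ = −d_i1/d_o1 = -0.2951.
d_o2 = 112 − (46.62) = 65.38 cm.
Lens 2: 1/d_i2 = 1/(11.0) − 1/(65.38) = 0.07561, so d_i2 = 13.23 cm; m₂ = −d_i2/d_o2 = -0.2023.
m = m₁·m₂ = (-0.2951)(-0.2023) = +0.0597.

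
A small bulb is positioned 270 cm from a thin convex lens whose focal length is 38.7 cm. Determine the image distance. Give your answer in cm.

Thin-lens equation: 1/q = 1/f − 1/p = 1/(38.70) − 1/(270) = 0.02584 − 0.003704 = 0.02214, so q = 45.2 cm.
The image is real, inverted and reduced, on the far side of the lens.

45.2 cm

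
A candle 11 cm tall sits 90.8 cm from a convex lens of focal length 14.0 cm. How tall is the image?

1/d_i = 1/f − 1/d_o = 1/(14.00) − 1/(90.8) = 0.06042, so d_i = 16.55 cm.
m = −d_i/d_o = -0.1823.
|h_i| = |m|·h_o = 0.1823 × 11 = 2.01 cm. The image is real, inverted and reduced, on the far side of the lens.

2.01 cm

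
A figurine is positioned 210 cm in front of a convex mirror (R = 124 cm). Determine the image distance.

47.9 cm

f = R/2 = 124/2 = 62.00 cm; for a convex mirror, f = -62.00 cm.
Mirror equation: 1/d_i = 1/f − 1/d_o = 1/(-62.00) − 1/(210) = -0.01613 − 0.004762 = -0.02089, so d_i = -47.9 cm.
The image is virtual, upright and reduced, behind the mirror.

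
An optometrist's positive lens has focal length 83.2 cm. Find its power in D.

f = 83.2 cm = 0.832 m.
P = 1/f = 1/(0.832 m) = +1.20 D.

P = +1.20 D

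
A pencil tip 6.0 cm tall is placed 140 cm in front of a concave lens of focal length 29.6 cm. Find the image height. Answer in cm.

1.05 cm

For a concave lens, f = -29.6 cm.
1/d_i = 1/f − 1/d_o = 1/(-29.60) − 1/(140) = -0.04093, so d_i = -24.43 cm.
m = −d_i/d_o = +0.1745.
|h_i| = |m|·h_o = 0.1745 × 6.0 = 1.05 cm. The image is virtual, upright and reduced, on the same side as the object.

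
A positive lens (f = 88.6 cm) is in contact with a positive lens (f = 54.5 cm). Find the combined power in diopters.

P = +2.96 D

P₁ = 1/f₁ = 1/(0.886 m) = +1.129 D; P₂ = 1/f₂ = 1/(0.545 m) = +1.835 D.
For thin lenses in contact, P = P₁ + P₂ = (+1.129) + (+1.835) = +2.96 D.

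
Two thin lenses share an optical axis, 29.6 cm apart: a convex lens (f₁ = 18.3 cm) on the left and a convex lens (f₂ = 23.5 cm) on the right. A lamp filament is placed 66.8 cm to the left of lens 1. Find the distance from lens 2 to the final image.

5.41 cm

Lens 1: 1/d_i1 = 1/f₁ − 1/d_o1 = 1/(18.3) − 1/(66.8) = 0.03967, so d_i1 = 25.20 cm.
The intermediate image is 25.20 cm to the right of lens 1, which is 29.6 − (25.20) = 4.400 cm to the left of lens 2, so d_o2 = +4.400 cm.
Lens 2: 1/d_i2 = 1/f₂ − 1/d_o2 = 1/(23.5) − 1/(4.400) = -0.1847, so d_i2 = -5.41 cm.
The final image is virtual, 5.41 cm to the left of lens 2 (overall magnification ≈ -0.46).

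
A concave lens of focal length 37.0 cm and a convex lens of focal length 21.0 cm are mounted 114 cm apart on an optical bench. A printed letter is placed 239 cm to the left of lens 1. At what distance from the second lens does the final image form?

Lens 1 is diverging, so f₁ = −37.0 cm.
Lens 1: 1/d_i1 = 1/f₁ − 1/d_o1 = 1/(-37.0) − 1/(239) = -0.03121, so d_i1 = -32.04 cm.
The intermediate image is 32.04 cm to the left of lens 1 (virtual), which is 114 − (-32.04) = 146.0 cm to the left of lens 2, so d_o2 = +146.0 cm.
Lens 2: 1/d_i2 = 1/f₂ − 1/d_o2 = 1/(21.0) − 1/(146.0) = 0.04077, so d_i2 = 24.5 cm.
The final image is real, 24.5 cm to the right of lens 2 (overall magnification ≈ -0.023).

24.5 cm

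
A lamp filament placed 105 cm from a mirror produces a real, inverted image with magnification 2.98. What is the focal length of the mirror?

m = −d_i/d_o ⇒ d_i = −m·d_o = −(-2.98)·(105) = 312.9 cm.
1/f = 1/d_o + 1/d_i = 1/(105) + 1/(312.9) = 0.01272, so f = 78.6 cm.
Since f is positive, the mirror is concave.

f = 78.6 cm (concave)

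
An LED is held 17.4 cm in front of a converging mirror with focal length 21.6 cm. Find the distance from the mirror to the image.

Mirror equation: 1/s_i = 1/f − 1/s_o = 1/(21.60) − 1/(17.4) = 0.04630 − 0.05747 = -0.01117, so s_i = -89.5 cm.
The image is virtual, upright and enlarged, behind the mirror.

89.5 cm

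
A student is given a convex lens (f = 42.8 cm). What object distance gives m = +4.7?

m = −d_i/d_o ⇒ d_i = −m·d_o.
1/f = 1/d_o + 1/d_i = 1/d_o − 1/(m·d_o) = (1 − 1/m)/d_o, so d_o = f(1 − 1/m) = (42.80)(1 − 1/(+4.7)) = 33.7 cm.

33.7 cm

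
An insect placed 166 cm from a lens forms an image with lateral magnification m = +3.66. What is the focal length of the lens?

f = 228 cm (converging)

m = −d_i/d_o ⇒ d_i = −m·d_o = −(+3.66)·(166) = -607.6 cm.
1/f = 1/d_o + 1/d_i = 1/(166) + 1/(-607.6) = 0.004378, so f = 228 cm.
Since f is positive, the lens is converging.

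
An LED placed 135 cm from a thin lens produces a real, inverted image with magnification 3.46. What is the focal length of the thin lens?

m = −d_i/d_o ⇒ d_i = −m·d_o = −(-3.46)·(135) = 467.1 cm.
1/f = 1/d_o + 1/d_i = 1/(135) + 1/(467.1) = 0.009548, so f = 105 cm.
Since f is positive, the thin lens is converging.

f = 105 cm (converging)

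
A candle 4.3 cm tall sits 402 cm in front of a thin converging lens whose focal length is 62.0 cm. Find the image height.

1/d_i = 1/f − 1/d_o = 1/(62.00) − 1/(402) = 0.01364, so d_i = 73.31 cm.
m = −d_i/d_o = -0.1824.
|h_i| = |m|·h_o = 0.1824 × 4.3 = 0.784 cm. The image is real, inverted and reduced, on the far side of the lens.

0.784 cm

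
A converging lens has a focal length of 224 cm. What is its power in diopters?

P = +0.446 D

f = 224 cm = 2.24 m.
P = 1/f = 1/(2.24 m) = +0.446 D.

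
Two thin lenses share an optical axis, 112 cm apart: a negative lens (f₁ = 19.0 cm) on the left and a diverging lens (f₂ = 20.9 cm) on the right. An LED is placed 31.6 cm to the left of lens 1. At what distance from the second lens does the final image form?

Lens 1 is diverging, so f₁ = −19.0 cm.
Lens 1: 1/d_i1 = 1/f₁ − 1/d_o1 = 1/(-19.0) − 1/(31.6) = -0.08428, so d_i1 = -11.87 cm.
The intermediate image is 11.87 cm to the left of lens 1 (virtual), which is 112 − (-11.87) = 123.9 cm to the left of lens 2, so d_o2 = +123.9 cm.
Lens 2 is diverging, so f₂ = −20.9 cm.
Lens 2: 1/d_i2 = 1/f₂ − 1/d_o2 = 1/(-20.9) − 1/(123.9) = -0.05592, so d_i2 = -17.9 cm.
The final image is virtual, 17.9 cm to the left of lens 2 (overall magnification ≈ 0.054).

17.9 cm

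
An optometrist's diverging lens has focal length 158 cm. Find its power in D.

P = -0.633 D

For a diverging lens, f = −158 cm.
f = -158 cm = -1.58 m.
P = 1/f = 1/(-1.58 m) = -0.633 D.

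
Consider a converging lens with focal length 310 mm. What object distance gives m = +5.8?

257 mm

m = −d_i/d_o ⇒ d_i = −m·d_o.
1/f = 1/d_o + 1/d_i = 1/d_o − 1/(m·d_o) = (1 − 1/m)/d_o, so d_o = f(1 − 1/m) = (310.0)(1 − 1/(+5.8)) = 257 mm.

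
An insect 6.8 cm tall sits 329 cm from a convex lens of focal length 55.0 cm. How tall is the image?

1.36 cm

1/d_i = 1/f − 1/d_o = 1/(55.00) − 1/(329) = 0.01514, so d_i = 66.04 cm.
m = −d_i/d_o = -0.2007.
|h_i| = |m|·h_o = 0.2007 × 6.8 = 1.36 cm. The image is real, inverted and reduced, on the far side of the lens.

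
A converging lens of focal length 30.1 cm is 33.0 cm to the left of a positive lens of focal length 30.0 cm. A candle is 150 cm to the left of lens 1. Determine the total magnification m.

m = -0.217

Lens 1: 1/d_i1 = 1/(30.1) − 1/(150) = 0.02656, so d_i1 = 37.66 cm; m₁ = −d_i1/d_o1 = -0.2511.
d_o2 = 33.0 − (37.66) = -4.660 cm (virtual object).
Lens 2: 1/d_i2 = 1/(30.0) − 1/(-4.660) = 0.2479, so d_i2 = 4.033 cm; m₂ = −d_i2/d_o2 = +0.8656.
m = m₁·m₂ = (-0.2511)(+0.8656) = -0.217.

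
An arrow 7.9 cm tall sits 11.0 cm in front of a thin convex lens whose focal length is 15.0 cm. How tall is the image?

29.6 cm

1/d_i = 1/f − 1/d_o = 1/(15.00) − 1/(11.0) = -0.02424, so d_i = -41.25 cm.
m = −d_i/d_o = +3.750.
|h_i| = |m|·h_o = 3.750 × 7.9 = 29.6 cm. The image is virtual, upright and enlarged, on the same side as the object.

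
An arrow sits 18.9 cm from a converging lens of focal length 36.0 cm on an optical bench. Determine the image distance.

Lens equation: 1/v = 1/f − 1/u = 1/(36.00) − 1/(18.9) = 0.02778 − 0.05291 = -0.02513, so v = -39.8 cm.
The image is virtual, upright and enlarged, on the same side as the object.

39.8 cm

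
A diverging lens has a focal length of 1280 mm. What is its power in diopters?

P = -0.781 D

For a diverging lens, f = −1280 mm.
f = -128 cm = -1.28 m.
P = 1/f = 1/(-1.28 m) = -0.781 D.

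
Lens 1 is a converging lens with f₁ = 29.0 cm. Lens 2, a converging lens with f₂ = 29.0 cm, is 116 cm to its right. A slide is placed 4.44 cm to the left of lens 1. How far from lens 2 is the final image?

38.1 cm

Lens 1: 1/d_i1 = 1/f₁ − 1/d_o1 = 1/(29.0) − 1/(4.44) = -0.1907, so d_i1 = -5.243 cm.
The intermediate image is 5.243 cm to the left of lens 1 (virtual), which is 116 − (-5.243) = 121.2 cm to the left of lens 2, so d_o2 = +121.2 cm.
Lens 2: 1/d_i2 = 1/f₂ − 1/d_o2 = 1/(29.0) − 1/(121.2) = 0.02623, so d_i2 = 38.1 cm.
The final image is real, 38.1 cm to the right of lens 2 (overall magnification ≈ -0.37).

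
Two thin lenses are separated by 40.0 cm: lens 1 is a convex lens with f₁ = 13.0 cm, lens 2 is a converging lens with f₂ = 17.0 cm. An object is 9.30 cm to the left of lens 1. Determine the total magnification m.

m = -1.07

Lens 1: 1/d_i1 = 1/(13.0) − 1/(9.30) = -0.03060, so d_i1 = -32.68 cm; m₁ = −d_i1/d_o1 = +3.514.
d_o2 = 40.0 − (-32.68) = 72.68 cm.
Lens 2: 1/d_i2 = 1/(17.0) − 1/(72.68) = 0.04506, so d_i2 = 22.19 cm; m₂ = −d_i2/d_o2 = -0.3053.
m = m₁·m₂ = (+3.514)(-0.3053) = -1.07.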